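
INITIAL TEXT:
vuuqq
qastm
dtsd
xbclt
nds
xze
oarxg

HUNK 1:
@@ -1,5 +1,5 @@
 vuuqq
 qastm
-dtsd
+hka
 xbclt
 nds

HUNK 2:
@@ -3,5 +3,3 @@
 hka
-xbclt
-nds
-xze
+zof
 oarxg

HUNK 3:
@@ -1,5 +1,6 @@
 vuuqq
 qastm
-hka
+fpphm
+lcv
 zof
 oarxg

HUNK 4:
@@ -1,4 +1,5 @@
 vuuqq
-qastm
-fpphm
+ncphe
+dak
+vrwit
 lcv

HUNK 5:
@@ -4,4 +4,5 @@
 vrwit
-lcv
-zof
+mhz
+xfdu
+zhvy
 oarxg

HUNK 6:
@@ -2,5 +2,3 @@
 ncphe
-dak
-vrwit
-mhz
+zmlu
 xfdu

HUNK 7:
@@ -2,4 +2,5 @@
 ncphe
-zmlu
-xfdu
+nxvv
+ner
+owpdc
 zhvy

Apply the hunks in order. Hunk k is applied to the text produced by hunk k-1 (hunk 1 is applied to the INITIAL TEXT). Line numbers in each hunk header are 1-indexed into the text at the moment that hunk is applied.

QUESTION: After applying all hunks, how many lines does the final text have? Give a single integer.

Hunk 1: at line 1 remove [dtsd] add [hka] -> 7 lines: vuuqq qastm hka xbclt nds xze oarxg
Hunk 2: at line 3 remove [xbclt,nds,xze] add [zof] -> 5 lines: vuuqq qastm hka zof oarxg
Hunk 3: at line 1 remove [hka] add [fpphm,lcv] -> 6 lines: vuuqq qastm fpphm lcv zof oarxg
Hunk 4: at line 1 remove [qastm,fpphm] add [ncphe,dak,vrwit] -> 7 lines: vuuqq ncphe dak vrwit lcv zof oarxg
Hunk 5: at line 4 remove [lcv,zof] add [mhz,xfdu,zhvy] -> 8 lines: vuuqq ncphe dak vrwit mhz xfdu zhvy oarxg
Hunk 6: at line 2 remove [dak,vrwit,mhz] add [zmlu] -> 6 lines: vuuqq ncphe zmlu xfdu zhvy oarxg
Hunk 7: at line 2 remove [zmlu,xfdu] add [nxvv,ner,owpdc] -> 7 lines: vuuqq ncphe nxvv ner owpdc zhvy oarxg
Final line count: 7

Answer: 7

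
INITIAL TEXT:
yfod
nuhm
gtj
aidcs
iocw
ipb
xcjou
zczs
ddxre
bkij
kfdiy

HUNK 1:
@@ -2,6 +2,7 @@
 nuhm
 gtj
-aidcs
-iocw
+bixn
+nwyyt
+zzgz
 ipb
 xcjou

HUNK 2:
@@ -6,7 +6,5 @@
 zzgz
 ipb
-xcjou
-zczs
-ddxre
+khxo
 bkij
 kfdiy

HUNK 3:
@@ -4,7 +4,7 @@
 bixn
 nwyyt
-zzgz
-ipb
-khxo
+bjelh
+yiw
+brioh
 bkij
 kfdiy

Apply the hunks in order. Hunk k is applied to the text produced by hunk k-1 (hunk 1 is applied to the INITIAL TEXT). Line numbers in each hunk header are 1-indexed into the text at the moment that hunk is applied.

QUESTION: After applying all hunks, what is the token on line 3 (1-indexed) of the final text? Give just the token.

Hunk 1: at line 2 remove [aidcs,iocw] add [bixn,nwyyt,zzgz] -> 12 lines: yfod nuhm gtj bixn nwyyt zzgz ipb xcjou zczs ddxre bkij kfdiy
Hunk 2: at line 6 remove [xcjou,zczs,ddxre] add [khxo] -> 10 lines: yfod nuhm gtj bixn nwyyt zzgz ipb khxo bkij kfdiy
Hunk 3: at line 4 remove [zzgz,ipb,khxo] add [bjelh,yiw,brioh] -> 10 lines: yfod nuhm gtj bixn nwyyt bjelh yiw brioh bkij kfdiy
Final line 3: gtj

Answer: gtj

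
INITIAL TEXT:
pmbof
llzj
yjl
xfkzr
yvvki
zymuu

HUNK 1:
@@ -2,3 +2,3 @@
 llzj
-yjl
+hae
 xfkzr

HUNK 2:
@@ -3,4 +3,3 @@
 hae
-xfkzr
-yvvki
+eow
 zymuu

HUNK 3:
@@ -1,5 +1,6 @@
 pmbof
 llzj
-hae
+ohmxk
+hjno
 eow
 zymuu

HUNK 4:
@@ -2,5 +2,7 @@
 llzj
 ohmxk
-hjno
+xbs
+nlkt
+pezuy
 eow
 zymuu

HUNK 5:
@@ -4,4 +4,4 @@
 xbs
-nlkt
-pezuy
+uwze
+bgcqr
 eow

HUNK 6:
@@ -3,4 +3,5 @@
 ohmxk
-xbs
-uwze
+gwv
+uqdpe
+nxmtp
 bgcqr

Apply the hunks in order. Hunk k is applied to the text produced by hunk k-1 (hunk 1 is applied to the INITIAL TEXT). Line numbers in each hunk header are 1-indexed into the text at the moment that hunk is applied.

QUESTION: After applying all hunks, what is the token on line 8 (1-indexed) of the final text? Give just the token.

Hunk 1: at line 2 remove [yjl] add [hae] -> 6 lines: pmbof llzj hae xfkzr yvvki zymuu
Hunk 2: at line 3 remove [xfkzr,yvvki] add [eow] -> 5 lines: pmbof llzj hae eow zymuu
Hunk 3: at line 1 remove [hae] add [ohmxk,hjno] -> 6 lines: pmbof llzj ohmxk hjno eow zymuu
Hunk 4: at line 2 remove [hjno] add [xbs,nlkt,pezuy] -> 8 lines: pmbof llzj ohmxk xbs nlkt pezuy eow zymuu
Hunk 5: at line 4 remove [nlkt,pezuy] add [uwze,bgcqr] -> 8 lines: pmbof llzj ohmxk xbs uwze bgcqr eow zymuu
Hunk 6: at line 3 remove [xbs,uwze] add [gwv,uqdpe,nxmtp] -> 9 lines: pmbof llzj ohmxk gwv uqdpe nxmtp bgcqr eow zymuu
Final line 8: eow

Answer: eow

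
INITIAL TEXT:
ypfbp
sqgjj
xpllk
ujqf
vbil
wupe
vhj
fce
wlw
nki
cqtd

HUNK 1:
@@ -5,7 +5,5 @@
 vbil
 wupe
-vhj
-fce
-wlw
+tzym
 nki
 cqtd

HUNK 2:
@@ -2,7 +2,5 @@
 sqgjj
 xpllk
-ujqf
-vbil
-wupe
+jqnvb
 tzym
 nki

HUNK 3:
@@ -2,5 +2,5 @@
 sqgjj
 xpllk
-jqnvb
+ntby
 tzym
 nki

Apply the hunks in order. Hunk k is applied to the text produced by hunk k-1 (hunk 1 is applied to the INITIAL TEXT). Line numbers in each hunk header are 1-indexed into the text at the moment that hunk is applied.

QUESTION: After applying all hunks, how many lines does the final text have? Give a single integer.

Hunk 1: at line 5 remove [vhj,fce,wlw] add [tzym] -> 9 lines: ypfbp sqgjj xpllk ujqf vbil wupe tzym nki cqtd
Hunk 2: at line 2 remove [ujqf,vbil,wupe] add [jqnvb] -> 7 lines: ypfbp sqgjj xpllk jqnvb tzym nki cqtd
Hunk 3: at line 2 remove [jqnvb] add [ntby] -> 7 lines: ypfbp sqgjj xpllk ntby tzym nki cqtd
Final line count: 7

Answer: 7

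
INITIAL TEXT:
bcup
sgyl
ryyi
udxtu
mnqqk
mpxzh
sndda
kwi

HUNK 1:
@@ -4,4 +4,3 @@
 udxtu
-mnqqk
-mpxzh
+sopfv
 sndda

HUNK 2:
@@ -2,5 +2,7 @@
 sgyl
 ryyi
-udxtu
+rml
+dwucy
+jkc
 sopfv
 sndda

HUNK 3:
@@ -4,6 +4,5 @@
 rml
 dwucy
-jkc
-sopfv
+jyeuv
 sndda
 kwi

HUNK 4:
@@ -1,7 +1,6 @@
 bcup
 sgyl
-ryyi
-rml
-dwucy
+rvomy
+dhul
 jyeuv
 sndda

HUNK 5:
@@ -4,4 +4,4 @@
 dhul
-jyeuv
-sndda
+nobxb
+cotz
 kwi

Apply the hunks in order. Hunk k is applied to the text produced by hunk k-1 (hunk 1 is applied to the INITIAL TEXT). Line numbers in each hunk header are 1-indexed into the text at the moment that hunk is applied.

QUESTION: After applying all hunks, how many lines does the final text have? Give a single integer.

Hunk 1: at line 4 remove [mnqqk,mpxzh] add [sopfv] -> 7 lines: bcup sgyl ryyi udxtu sopfv sndda kwi
Hunk 2: at line 2 remove [udxtu] add [rml,dwucy,jkc] -> 9 lines: bcup sgyl ryyi rml dwucy jkc sopfv sndda kwi
Hunk 3: at line 4 remove [jkc,sopfv] add [jyeuv] -> 8 lines: bcup sgyl ryyi rml dwucy jyeuv sndda kwi
Hunk 4: at line 1 remove [ryyi,rml,dwucy] add [rvomy,dhul] -> 7 lines: bcup sgyl rvomy dhul jyeuv sndda kwi
Hunk 5: at line 4 remove [jyeuv,sndda] add [nobxb,cotz] -> 7 lines: bcup sgyl rvomy dhul nobxb cotz kwi
Final line count: 7

Answer: 7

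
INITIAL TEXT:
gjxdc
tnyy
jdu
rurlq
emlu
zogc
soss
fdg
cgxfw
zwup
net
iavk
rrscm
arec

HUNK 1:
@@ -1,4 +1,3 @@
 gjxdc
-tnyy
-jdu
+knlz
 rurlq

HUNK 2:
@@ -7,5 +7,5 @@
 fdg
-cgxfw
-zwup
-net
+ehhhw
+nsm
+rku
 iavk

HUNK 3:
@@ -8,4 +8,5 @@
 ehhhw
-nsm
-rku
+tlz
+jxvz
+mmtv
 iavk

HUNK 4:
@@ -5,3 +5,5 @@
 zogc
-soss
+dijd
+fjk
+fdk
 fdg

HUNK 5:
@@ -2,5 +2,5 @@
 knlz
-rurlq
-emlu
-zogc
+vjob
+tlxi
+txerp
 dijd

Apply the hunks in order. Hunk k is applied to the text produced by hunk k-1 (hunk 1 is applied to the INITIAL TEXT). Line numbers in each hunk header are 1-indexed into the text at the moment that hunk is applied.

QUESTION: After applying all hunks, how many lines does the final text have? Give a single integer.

Hunk 1: at line 1 remove [tnyy,jdu] add [knlz] -> 13 lines: gjxdc knlz rurlq emlu zogc soss fdg cgxfw zwup net iavk rrscm arec
Hunk 2: at line 7 remove [cgxfw,zwup,net] add [ehhhw,nsm,rku] -> 13 lines: gjxdc knlz rurlq emlu zogc soss fdg ehhhw nsm rku iavk rrscm arec
Hunk 3: at line 8 remove [nsm,rku] add [tlz,jxvz,mmtv] -> 14 lines: gjxdc knlz rurlq emlu zogc soss fdg ehhhw tlz jxvz mmtv iavk rrscm arec
Hunk 4: at line 5 remove [soss] add [dijd,fjk,fdk] -> 16 lines: gjxdc knlz rurlq emlu zogc dijd fjk fdk fdg ehhhw tlz jxvz mmtv iavk rrscm arec
Hunk 5: at line 2 remove [rurlq,emlu,zogc] add [vjob,tlxi,txerp] -> 16 lines: gjxdc knlz vjob tlxi txerp dijd fjk fdk fdg ehhhw tlz jxvz mmtv iavk rrscm arec
Final line count: 16

Answer: 16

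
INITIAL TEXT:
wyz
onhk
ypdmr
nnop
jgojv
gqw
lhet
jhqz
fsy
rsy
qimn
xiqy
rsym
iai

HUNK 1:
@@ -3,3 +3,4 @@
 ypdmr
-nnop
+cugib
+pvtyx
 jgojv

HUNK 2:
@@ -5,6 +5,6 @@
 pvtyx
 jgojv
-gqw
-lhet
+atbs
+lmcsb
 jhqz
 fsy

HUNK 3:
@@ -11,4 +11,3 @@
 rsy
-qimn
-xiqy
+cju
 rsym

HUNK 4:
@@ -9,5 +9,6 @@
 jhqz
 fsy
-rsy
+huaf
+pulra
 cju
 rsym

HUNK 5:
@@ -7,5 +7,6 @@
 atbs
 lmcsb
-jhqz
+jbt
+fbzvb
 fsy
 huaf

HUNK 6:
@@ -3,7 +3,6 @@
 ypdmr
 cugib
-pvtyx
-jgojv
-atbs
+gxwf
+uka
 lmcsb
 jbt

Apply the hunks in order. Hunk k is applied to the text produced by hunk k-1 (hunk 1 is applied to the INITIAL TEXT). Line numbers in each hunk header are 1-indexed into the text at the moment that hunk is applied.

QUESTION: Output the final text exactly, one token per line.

Hunk 1: at line 3 remove [nnop] add [cugib,pvtyx] -> 15 lines: wyz onhk ypdmr cugib pvtyx jgojv gqw lhet jhqz fsy rsy qimn xiqy rsym iai
Hunk 2: at line 5 remove [gqw,lhet] add [atbs,lmcsb] -> 15 lines: wyz onhk ypdmr cugib pvtyx jgojv atbs lmcsb jhqz fsy rsy qimn xiqy rsym iai
Hunk 3: at line 11 remove [qimn,xiqy] add [cju] -> 14 lines: wyz onhk ypdmr cugib pvtyx jgojv atbs lmcsb jhqz fsy rsy cju rsym iai
Hunk 4: at line 9 remove [rsy] add [huaf,pulra] -> 15 lines: wyz onhk ypdmr cugib pvtyx jgojv atbs lmcsb jhqz fsy huaf pulra cju rsym iai
Hunk 5: at line 7 remove [jhqz] add [jbt,fbzvb] -> 16 lines: wyz onhk ypdmr cugib pvtyx jgojv atbs lmcsb jbt fbzvb fsy huaf pulra cju rsym iai
Hunk 6: at line 3 remove [pvtyx,jgojv,atbs] add [gxwf,uka] -> 15 lines: wyz onhk ypdmr cugib gxwf uka lmcsb jbt fbzvb fsy huaf pulra cju rsym iai

Answer: wyz
onhk
ypdmr
cugib
gxwf
uka
lmcsb
jbt
fbzvb
fsy
huaf
pulra
cju
rsym
iai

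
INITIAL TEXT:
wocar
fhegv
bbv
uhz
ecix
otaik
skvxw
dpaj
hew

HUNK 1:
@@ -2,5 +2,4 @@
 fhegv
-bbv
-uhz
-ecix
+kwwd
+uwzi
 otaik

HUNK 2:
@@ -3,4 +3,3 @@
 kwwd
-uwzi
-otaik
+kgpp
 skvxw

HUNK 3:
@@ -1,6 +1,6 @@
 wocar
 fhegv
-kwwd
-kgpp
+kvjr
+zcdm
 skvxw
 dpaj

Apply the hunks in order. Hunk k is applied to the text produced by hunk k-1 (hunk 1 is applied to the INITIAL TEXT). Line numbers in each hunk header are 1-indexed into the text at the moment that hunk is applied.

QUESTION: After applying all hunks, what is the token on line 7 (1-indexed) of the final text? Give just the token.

Hunk 1: at line 2 remove [bbv,uhz,ecix] add [kwwd,uwzi] -> 8 lines: wocar fhegv kwwd uwzi otaik skvxw dpaj hew
Hunk 2: at line 3 remove [uwzi,otaik] add [kgpp] -> 7 lines: wocar fhegv kwwd kgpp skvxw dpaj hew
Hunk 3: at line 1 remove [kwwd,kgpp] add [kvjr,zcdm] -> 7 lines: wocar fhegv kvjr zcdm skvxw dpaj hew
Final line 7: hew

Answer: hew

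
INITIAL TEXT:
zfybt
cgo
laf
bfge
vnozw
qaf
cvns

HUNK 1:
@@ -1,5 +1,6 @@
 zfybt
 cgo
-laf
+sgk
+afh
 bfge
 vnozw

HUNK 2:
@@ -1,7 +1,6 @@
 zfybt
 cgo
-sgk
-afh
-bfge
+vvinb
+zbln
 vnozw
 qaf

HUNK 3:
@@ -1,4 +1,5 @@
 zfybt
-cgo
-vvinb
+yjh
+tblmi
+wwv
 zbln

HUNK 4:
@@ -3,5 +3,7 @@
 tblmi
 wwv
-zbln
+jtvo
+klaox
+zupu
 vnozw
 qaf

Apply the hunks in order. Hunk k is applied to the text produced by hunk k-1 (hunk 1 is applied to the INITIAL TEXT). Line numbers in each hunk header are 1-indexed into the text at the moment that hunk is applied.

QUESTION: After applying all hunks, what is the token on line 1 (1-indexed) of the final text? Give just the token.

Answer: zfybt

Derivation:
Hunk 1: at line 1 remove [laf] add [sgk,afh] -> 8 lines: zfybt cgo sgk afh bfge vnozw qaf cvns
Hunk 2: at line 1 remove [sgk,afh,bfge] add [vvinb,zbln] -> 7 lines: zfybt cgo vvinb zbln vnozw qaf cvns
Hunk 3: at line 1 remove [cgo,vvinb] add [yjh,tblmi,wwv] -> 8 lines: zfybt yjh tblmi wwv zbln vnozw qaf cvns
Hunk 4: at line 3 remove [zbln] add [jtvo,klaox,zupu] -> 10 lines: zfybt yjh tblmi wwv jtvo klaox zupu vnozw qaf cvns
Final line 1: zfybt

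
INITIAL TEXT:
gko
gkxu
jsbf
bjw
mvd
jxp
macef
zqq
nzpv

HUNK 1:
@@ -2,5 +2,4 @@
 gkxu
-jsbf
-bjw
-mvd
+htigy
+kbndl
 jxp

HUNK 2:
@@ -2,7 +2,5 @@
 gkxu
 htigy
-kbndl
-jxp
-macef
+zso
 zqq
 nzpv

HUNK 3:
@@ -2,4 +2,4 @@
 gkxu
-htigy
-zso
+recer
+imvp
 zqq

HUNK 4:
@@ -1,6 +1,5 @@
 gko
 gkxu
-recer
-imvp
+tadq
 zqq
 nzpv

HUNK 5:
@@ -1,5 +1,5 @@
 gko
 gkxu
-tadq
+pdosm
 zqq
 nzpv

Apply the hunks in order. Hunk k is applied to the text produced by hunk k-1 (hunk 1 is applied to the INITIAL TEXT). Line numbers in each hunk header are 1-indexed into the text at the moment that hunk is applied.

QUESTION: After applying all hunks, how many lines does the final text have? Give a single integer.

Hunk 1: at line 2 remove [jsbf,bjw,mvd] add [htigy,kbndl] -> 8 lines: gko gkxu htigy kbndl jxp macef zqq nzpv
Hunk 2: at line 2 remove [kbndl,jxp,macef] add [zso] -> 6 lines: gko gkxu htigy zso zqq nzpv
Hunk 3: at line 2 remove [htigy,zso] add [recer,imvp] -> 6 lines: gko gkxu recer imvp zqq nzpv
Hunk 4: at line 1 remove [recer,imvp] add [tadq] -> 5 lines: gko gkxu tadq zqq nzpv
Hunk 5: at line 1 remove [tadq] add [pdosm] -> 5 lines: gko gkxu pdosm zqq nzpv
Final line count: 5

Answer: 5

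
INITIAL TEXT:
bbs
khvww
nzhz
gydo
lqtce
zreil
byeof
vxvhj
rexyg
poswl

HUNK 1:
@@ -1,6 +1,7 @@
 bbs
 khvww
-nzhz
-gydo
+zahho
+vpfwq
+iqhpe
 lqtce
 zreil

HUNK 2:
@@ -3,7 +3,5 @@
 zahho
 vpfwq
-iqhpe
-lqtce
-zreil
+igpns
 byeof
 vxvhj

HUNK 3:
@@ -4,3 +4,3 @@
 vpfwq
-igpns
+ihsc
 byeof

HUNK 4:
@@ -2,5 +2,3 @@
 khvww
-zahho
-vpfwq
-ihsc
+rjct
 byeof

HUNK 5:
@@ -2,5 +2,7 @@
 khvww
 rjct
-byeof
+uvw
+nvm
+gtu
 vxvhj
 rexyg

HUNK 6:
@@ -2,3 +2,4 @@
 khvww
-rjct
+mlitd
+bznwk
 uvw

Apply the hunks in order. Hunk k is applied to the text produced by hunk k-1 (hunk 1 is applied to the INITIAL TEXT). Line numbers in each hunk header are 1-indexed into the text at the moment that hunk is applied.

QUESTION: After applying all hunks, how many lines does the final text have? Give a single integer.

Answer: 10

Derivation:
Hunk 1: at line 1 remove [nzhz,gydo] add [zahho,vpfwq,iqhpe] -> 11 lines: bbs khvww zahho vpfwq iqhpe lqtce zreil byeof vxvhj rexyg poswl
Hunk 2: at line 3 remove [iqhpe,lqtce,zreil] add [igpns] -> 9 lines: bbs khvww zahho vpfwq igpns byeof vxvhj rexyg poswl
Hunk 3: at line 4 remove [igpns] add [ihsc] -> 9 lines: bbs khvww zahho vpfwq ihsc byeof vxvhj rexyg poswl
Hunk 4: at line 2 remove [zahho,vpfwq,ihsc] add [rjct] -> 7 lines: bbs khvww rjct byeof vxvhj rexyg poswl
Hunk 5: at line 2 remove [byeof] add [uvw,nvm,gtu] -> 9 lines: bbs khvww rjct uvw nvm gtu vxvhj rexyg poswl
Hunk 6: at line 2 remove [rjct] add [mlitd,bznwk] -> 10 lines: bbs khvww mlitd bznwk uvw nvm gtu vxvhj rexyg poswl
Final line count: 10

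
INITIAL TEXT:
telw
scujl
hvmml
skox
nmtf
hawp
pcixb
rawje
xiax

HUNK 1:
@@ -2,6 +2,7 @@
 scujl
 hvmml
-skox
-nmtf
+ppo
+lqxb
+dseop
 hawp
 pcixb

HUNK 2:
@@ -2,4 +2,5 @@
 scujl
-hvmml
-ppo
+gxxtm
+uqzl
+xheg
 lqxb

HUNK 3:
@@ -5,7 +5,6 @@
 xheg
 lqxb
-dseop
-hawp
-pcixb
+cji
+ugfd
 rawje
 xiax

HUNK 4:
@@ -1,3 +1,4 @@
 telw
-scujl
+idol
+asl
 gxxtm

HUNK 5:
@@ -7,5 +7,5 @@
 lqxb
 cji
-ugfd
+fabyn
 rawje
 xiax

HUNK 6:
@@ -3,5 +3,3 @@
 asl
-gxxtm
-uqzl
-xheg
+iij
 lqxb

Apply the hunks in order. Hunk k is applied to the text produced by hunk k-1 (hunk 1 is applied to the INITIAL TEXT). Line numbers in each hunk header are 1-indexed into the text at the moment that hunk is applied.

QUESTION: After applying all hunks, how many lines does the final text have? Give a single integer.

Answer: 9

Derivation:
Hunk 1: at line 2 remove [skox,nmtf] add [ppo,lqxb,dseop] -> 10 lines: telw scujl hvmml ppo lqxb dseop hawp pcixb rawje xiax
Hunk 2: at line 2 remove [hvmml,ppo] add [gxxtm,uqzl,xheg] -> 11 lines: telw scujl gxxtm uqzl xheg lqxb dseop hawp pcixb rawje xiax
Hunk 3: at line 5 remove [dseop,hawp,pcixb] add [cji,ugfd] -> 10 lines: telw scujl gxxtm uqzl xheg lqxb cji ugfd rawje xiax
Hunk 4: at line 1 remove [scujl] add [idol,asl] -> 11 lines: telw idol asl gxxtm uqzl xheg lqxb cji ugfd rawje xiax
Hunk 5: at line 7 remove [ugfd] add [fabyn] -> 11 lines: telw idol asl gxxtm uqzl xheg lqxb cji fabyn rawje xiax
Hunk 6: at line 3 remove [gxxtm,uqzl,xheg] add [iij] -> 9 lines: telw idol asl iij lqxb cji fabyn rawje xiax
Final line count: 9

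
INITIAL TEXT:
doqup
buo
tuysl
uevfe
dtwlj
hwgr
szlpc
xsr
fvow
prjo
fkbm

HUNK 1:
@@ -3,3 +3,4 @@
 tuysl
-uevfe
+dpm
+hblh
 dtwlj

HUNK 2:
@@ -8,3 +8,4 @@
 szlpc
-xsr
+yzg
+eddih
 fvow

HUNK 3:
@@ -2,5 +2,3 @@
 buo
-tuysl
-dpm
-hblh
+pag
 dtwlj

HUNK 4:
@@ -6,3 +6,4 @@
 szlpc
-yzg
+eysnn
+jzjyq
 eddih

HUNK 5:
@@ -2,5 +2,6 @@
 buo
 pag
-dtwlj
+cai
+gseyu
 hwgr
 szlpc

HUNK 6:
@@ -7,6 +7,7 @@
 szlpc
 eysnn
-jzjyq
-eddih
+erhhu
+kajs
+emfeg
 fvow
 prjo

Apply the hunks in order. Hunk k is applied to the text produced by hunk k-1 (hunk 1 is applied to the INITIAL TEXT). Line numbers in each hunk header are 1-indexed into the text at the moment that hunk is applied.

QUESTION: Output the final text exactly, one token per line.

Hunk 1: at line 3 remove [uevfe] add [dpm,hblh] -> 12 lines: doqup buo tuysl dpm hblh dtwlj hwgr szlpc xsr fvow prjo fkbm
Hunk 2: at line 8 remove [xsr] add [yzg,eddih] -> 13 lines: doqup buo tuysl dpm hblh dtwlj hwgr szlpc yzg eddih fvow prjo fkbm
Hunk 3: at line 2 remove [tuysl,dpm,hblh] add [pag] -> 11 lines: doqup buo pag dtwlj hwgr szlpc yzg eddih fvow prjo fkbm
Hunk 4: at line 6 remove [yzg] add [eysnn,jzjyq] -> 12 lines: doqup buo pag dtwlj hwgr szlpc eysnn jzjyq eddih fvow prjo fkbm
Hunk 5: at line 2 remove [dtwlj] add [cai,gseyu] -> 13 lines: doqup buo pag cai gseyu hwgr szlpc eysnn jzjyq eddih fvow prjo fkbm
Hunk 6: at line 7 remove [jzjyq,eddih] add [erhhu,kajs,emfeg] -> 14 lines: doqup buo pag cai gseyu hwgr szlpc eysnn erhhu kajs emfeg fvow prjo fkbm

Answer: doqup
buo
pag
cai
gseyu
hwgr
szlpc
eysnn
erhhu
kajs
emfeg
fvow
prjo
fkbm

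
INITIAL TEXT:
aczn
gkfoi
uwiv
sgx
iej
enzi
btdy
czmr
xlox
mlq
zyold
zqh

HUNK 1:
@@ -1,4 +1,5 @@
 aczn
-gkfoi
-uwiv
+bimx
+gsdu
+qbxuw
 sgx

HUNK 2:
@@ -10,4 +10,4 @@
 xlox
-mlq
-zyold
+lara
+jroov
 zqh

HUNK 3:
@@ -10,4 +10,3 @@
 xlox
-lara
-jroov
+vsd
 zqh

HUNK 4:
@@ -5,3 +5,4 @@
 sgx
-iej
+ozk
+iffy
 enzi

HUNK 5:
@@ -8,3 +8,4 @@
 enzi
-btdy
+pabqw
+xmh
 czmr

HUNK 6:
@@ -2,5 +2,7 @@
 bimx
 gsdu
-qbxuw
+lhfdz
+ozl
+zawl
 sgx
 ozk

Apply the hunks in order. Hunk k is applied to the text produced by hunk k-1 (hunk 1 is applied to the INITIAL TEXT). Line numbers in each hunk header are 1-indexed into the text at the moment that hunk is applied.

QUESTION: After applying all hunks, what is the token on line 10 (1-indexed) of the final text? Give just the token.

Hunk 1: at line 1 remove [gkfoi,uwiv] add [bimx,gsdu,qbxuw] -> 13 lines: aczn bimx gsdu qbxuw sgx iej enzi btdy czmr xlox mlq zyold zqh
Hunk 2: at line 10 remove [mlq,zyold] add [lara,jroov] -> 13 lines: aczn bimx gsdu qbxuw sgx iej enzi btdy czmr xlox lara jroov zqh
Hunk 3: at line 10 remove [lara,jroov] add [vsd] -> 12 lines: aczn bimx gsdu qbxuw sgx iej enzi btdy czmr xlox vsd zqh
Hunk 4: at line 5 remove [iej] add [ozk,iffy] -> 13 lines: aczn bimx gsdu qbxuw sgx ozk iffy enzi btdy czmr xlox vsd zqh
Hunk 5: at line 8 remove [btdy] add [pabqw,xmh] -> 14 lines: aczn bimx gsdu qbxuw sgx ozk iffy enzi pabqw xmh czmr xlox vsd zqh
Hunk 6: at line 2 remove [qbxuw] add [lhfdz,ozl,zawl] -> 16 lines: aczn bimx gsdu lhfdz ozl zawl sgx ozk iffy enzi pabqw xmh czmr xlox vsd zqh
Final line 10: enzi

Answer: enzi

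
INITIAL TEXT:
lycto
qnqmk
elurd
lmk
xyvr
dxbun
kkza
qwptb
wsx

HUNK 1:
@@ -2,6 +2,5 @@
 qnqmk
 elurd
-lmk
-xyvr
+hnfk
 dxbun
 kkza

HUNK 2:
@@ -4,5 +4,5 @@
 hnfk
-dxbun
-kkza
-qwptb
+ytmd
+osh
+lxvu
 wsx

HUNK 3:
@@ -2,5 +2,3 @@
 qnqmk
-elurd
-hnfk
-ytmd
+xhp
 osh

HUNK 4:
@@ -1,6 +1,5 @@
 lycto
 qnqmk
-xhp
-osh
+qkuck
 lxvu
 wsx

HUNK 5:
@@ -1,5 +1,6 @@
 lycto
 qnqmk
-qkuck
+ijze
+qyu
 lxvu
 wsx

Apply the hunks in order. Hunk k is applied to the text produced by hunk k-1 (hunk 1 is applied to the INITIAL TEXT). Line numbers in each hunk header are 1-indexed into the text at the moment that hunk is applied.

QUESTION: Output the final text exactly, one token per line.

Answer: lycto
qnqmk
ijze
qyu
lxvu
wsx

Derivation:
Hunk 1: at line 2 remove [lmk,xyvr] add [hnfk] -> 8 lines: lycto qnqmk elurd hnfk dxbun kkza qwptb wsx
Hunk 2: at line 4 remove [dxbun,kkza,qwptb] add [ytmd,osh,lxvu] -> 8 lines: lycto qnqmk elurd hnfk ytmd osh lxvu wsx
Hunk 3: at line 2 remove [elurd,hnfk,ytmd] add [xhp] -> 6 lines: lycto qnqmk xhp osh lxvu wsx
Hunk 4: at line 1 remove [xhp,osh] add [qkuck] -> 5 lines: lycto qnqmk qkuck lxvu wsx
Hunk 5: at line 1 remove [qkuck] add [ijze,qyu] -> 6 lines: lycto qnqmk ijze qyu lxvu wsx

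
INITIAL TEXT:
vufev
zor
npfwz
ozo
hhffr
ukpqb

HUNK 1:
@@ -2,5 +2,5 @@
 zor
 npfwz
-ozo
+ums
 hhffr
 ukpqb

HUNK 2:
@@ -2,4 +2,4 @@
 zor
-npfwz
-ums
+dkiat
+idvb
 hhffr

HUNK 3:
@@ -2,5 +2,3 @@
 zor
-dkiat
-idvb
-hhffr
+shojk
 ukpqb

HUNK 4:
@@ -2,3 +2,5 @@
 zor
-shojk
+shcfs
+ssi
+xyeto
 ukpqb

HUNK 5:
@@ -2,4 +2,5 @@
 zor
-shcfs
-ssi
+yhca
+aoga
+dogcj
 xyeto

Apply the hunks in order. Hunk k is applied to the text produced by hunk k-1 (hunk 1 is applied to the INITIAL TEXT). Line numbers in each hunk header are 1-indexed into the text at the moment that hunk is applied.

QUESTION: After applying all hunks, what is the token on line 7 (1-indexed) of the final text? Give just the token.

Answer: ukpqb

Derivation:
Hunk 1: at line 2 remove [ozo] add [ums] -> 6 lines: vufev zor npfwz ums hhffr ukpqb
Hunk 2: at line 2 remove [npfwz,ums] add [dkiat,idvb] -> 6 lines: vufev zor dkiat idvb hhffr ukpqb
Hunk 3: at line 2 remove [dkiat,idvb,hhffr] add [shojk] -> 4 lines: vufev zor shojk ukpqb
Hunk 4: at line 2 remove [shojk] add [shcfs,ssi,xyeto] -> 6 lines: vufev zor shcfs ssi xyeto ukpqb
Hunk 5: at line 2 remove [shcfs,ssi] add [yhca,aoga,dogcj] -> 7 lines: vufev zor yhca aoga dogcj xyeto ukpqb
Final line 7: ukpqb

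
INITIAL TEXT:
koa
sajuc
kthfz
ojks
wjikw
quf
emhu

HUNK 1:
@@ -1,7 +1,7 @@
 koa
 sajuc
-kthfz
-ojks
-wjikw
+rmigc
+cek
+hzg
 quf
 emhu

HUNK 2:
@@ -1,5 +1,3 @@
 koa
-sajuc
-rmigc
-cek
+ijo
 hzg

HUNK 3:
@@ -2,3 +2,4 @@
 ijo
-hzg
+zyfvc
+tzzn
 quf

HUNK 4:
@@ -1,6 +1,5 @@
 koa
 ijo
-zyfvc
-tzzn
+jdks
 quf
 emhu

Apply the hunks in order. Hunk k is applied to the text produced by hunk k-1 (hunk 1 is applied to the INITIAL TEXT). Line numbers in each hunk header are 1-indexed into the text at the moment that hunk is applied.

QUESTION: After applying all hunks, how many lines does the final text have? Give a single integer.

Answer: 5

Derivation:
Hunk 1: at line 1 remove [kthfz,ojks,wjikw] add [rmigc,cek,hzg] -> 7 lines: koa sajuc rmigc cek hzg quf emhu
Hunk 2: at line 1 remove [sajuc,rmigc,cek] add [ijo] -> 5 lines: koa ijo hzg quf emhu
Hunk 3: at line 2 remove [hzg] add [zyfvc,tzzn] -> 6 lines: koa ijo zyfvc tzzn quf emhu
Hunk 4: at line 1 remove [zyfvc,tzzn] add [jdks] -> 5 lines: koa ijo jdks quf emhu
Final line count: 5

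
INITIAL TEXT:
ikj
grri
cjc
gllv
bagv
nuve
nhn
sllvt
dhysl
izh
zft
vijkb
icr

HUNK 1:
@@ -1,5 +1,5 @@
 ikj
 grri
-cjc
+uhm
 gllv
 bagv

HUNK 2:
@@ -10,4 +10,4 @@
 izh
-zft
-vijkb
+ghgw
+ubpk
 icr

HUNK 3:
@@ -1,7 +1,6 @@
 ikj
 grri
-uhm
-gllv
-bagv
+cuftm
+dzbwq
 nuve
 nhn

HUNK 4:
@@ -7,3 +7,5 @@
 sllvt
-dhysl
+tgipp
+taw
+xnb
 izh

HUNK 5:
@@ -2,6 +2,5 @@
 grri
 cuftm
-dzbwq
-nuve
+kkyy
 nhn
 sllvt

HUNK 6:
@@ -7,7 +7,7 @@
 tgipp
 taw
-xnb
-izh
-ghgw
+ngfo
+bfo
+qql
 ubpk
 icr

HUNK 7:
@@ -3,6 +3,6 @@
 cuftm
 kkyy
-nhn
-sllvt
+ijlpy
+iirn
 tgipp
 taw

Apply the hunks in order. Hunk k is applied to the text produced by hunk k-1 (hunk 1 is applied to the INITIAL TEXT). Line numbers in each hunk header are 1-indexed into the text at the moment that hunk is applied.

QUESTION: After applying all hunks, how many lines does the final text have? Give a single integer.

Hunk 1: at line 1 remove [cjc] add [uhm] -> 13 lines: ikj grri uhm gllv bagv nuve nhn sllvt dhysl izh zft vijkb icr
Hunk 2: at line 10 remove [zft,vijkb] add [ghgw,ubpk] -> 13 lines: ikj grri uhm gllv bagv nuve nhn sllvt dhysl izh ghgw ubpk icr
Hunk 3: at line 1 remove [uhm,gllv,bagv] add [cuftm,dzbwq] -> 12 lines: ikj grri cuftm dzbwq nuve nhn sllvt dhysl izh ghgw ubpk icr
Hunk 4: at line 7 remove [dhysl] add [tgipp,taw,xnb] -> 14 lines: ikj grri cuftm dzbwq nuve nhn sllvt tgipp taw xnb izh ghgw ubpk icr
Hunk 5: at line 2 remove [dzbwq,nuve] add [kkyy] -> 13 lines: ikj grri cuftm kkyy nhn sllvt tgipp taw xnb izh ghgw ubpk icr
Hunk 6: at line 7 remove [xnb,izh,ghgw] add [ngfo,bfo,qql] -> 13 lines: ikj grri cuftm kkyy nhn sllvt tgipp taw ngfo bfo qql ubpk icr
Hunk 7: at line 3 remove [nhn,sllvt] add [ijlpy,iirn] -> 13 lines: ikj grri cuftm kkyy ijlpy iirn tgipp taw ngfo bfo qql ubpk icr
Final line count: 13

Answer: 13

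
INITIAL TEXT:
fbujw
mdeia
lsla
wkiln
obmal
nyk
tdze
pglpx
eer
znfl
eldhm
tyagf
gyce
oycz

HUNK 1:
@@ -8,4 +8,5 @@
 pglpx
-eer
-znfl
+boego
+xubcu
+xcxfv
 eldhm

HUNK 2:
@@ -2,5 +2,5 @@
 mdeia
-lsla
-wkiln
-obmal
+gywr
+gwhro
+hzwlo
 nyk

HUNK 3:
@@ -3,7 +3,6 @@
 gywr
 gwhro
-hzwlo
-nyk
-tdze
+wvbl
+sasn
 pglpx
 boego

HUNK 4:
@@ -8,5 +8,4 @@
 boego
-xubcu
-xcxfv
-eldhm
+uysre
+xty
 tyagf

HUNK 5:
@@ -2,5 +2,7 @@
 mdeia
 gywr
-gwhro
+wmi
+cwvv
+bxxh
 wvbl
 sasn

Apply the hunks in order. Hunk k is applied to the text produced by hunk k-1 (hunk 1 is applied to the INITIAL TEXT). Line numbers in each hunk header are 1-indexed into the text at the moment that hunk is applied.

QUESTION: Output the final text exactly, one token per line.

Answer: fbujw
mdeia
gywr
wmi
cwvv
bxxh
wvbl
sasn
pglpx
boego
uysre
xty
tyagf
gyce
oycz

Derivation:
Hunk 1: at line 8 remove [eer,znfl] add [boego,xubcu,xcxfv] -> 15 lines: fbujw mdeia lsla wkiln obmal nyk tdze pglpx boego xubcu xcxfv eldhm tyagf gyce oycz
Hunk 2: at line 2 remove [lsla,wkiln,obmal] add [gywr,gwhro,hzwlo] -> 15 lines: fbujw mdeia gywr gwhro hzwlo nyk tdze pglpx boego xubcu xcxfv eldhm tyagf gyce oycz
Hunk 3: at line 3 remove [hzwlo,nyk,tdze] add [wvbl,sasn] -> 14 lines: fbujw mdeia gywr gwhro wvbl sasn pglpx boego xubcu xcxfv eldhm tyagf gyce oycz
Hunk 4: at line 8 remove [xubcu,xcxfv,eldhm] add [uysre,xty] -> 13 lines: fbujw mdeia gywr gwhro wvbl sasn pglpx boego uysre xty tyagf gyce oycz
Hunk 5: at line 2 remove [gwhro] add [wmi,cwvv,bxxh] -> 15 lines: fbujw mdeia gywr wmi cwvv bxxh wvbl sasn pglpx boego uysre xty tyagf gyce oycz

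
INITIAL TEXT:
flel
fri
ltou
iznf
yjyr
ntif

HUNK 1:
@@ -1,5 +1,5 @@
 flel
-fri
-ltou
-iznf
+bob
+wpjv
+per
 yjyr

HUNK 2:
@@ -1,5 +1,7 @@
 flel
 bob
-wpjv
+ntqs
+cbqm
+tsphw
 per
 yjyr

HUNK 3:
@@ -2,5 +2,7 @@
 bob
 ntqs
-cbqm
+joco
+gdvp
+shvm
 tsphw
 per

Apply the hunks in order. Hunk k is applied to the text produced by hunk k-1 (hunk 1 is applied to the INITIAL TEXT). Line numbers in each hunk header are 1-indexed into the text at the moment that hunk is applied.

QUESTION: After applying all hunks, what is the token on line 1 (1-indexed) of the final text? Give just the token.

Answer: flel

Derivation:
Hunk 1: at line 1 remove [fri,ltou,iznf] add [bob,wpjv,per] -> 6 lines: flel bob wpjv per yjyr ntif
Hunk 2: at line 1 remove [wpjv] add [ntqs,cbqm,tsphw] -> 8 lines: flel bob ntqs cbqm tsphw per yjyr ntif
Hunk 3: at line 2 remove [cbqm] add [joco,gdvp,shvm] -> 10 lines: flel bob ntqs joco gdvp shvm tsphw per yjyr ntif
Final line 1: flel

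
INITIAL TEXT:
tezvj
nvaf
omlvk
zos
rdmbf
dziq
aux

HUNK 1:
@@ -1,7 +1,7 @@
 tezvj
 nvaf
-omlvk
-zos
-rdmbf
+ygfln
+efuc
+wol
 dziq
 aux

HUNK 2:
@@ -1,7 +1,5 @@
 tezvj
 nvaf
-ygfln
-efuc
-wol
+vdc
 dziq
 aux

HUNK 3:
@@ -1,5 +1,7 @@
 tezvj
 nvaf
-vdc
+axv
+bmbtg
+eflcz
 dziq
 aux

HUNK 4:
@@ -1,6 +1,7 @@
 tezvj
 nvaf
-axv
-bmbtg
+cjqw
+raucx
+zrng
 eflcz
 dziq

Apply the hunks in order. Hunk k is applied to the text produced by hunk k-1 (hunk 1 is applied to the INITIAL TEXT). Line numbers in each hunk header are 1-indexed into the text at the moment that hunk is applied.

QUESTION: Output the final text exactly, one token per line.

Hunk 1: at line 1 remove [omlvk,zos,rdmbf] add [ygfln,efuc,wol] -> 7 lines: tezvj nvaf ygfln efuc wol dziq aux
Hunk 2: at line 1 remove [ygfln,efuc,wol] add [vdc] -> 5 lines: tezvj nvaf vdc dziq aux
Hunk 3: at line 1 remove [vdc] add [axv,bmbtg,eflcz] -> 7 lines: tezvj nvaf axv bmbtg eflcz dziq aux
Hunk 4: at line 1 remove [axv,bmbtg] add [cjqw,raucx,zrng] -> 8 lines: tezvj nvaf cjqw raucx zrng eflcz dziq aux

Answer: tezvj
nvaf
cjqw
raucx
zrng
eflcz
dziq
aux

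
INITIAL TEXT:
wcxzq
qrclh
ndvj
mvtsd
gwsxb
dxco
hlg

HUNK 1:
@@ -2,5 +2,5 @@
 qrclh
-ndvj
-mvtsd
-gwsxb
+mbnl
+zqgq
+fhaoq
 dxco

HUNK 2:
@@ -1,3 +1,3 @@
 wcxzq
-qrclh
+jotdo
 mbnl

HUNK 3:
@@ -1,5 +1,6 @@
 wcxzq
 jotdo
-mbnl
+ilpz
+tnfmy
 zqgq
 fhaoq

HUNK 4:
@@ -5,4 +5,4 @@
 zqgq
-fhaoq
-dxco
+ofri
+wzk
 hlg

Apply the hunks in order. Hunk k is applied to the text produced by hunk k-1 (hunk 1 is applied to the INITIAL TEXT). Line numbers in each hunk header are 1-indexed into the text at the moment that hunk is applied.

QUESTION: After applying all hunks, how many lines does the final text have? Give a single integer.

Answer: 8

Derivation:
Hunk 1: at line 2 remove [ndvj,mvtsd,gwsxb] add [mbnl,zqgq,fhaoq] -> 7 lines: wcxzq qrclh mbnl zqgq fhaoq dxco hlg
Hunk 2: at line 1 remove [qrclh] add [jotdo] -> 7 lines: wcxzq jotdo mbnl zqgq fhaoq dxco hlg
Hunk 3: at line 1 remove [mbnl] add [ilpz,tnfmy] -> 8 lines: wcxzq jotdo ilpz tnfmy zqgq fhaoq dxco hlg
Hunk 4: at line 5 remove [fhaoq,dxco] add [ofri,wzk] -> 8 lines: wcxzq jotdo ilpz tnfmy zqgq ofri wzk hlg
Final line count: 8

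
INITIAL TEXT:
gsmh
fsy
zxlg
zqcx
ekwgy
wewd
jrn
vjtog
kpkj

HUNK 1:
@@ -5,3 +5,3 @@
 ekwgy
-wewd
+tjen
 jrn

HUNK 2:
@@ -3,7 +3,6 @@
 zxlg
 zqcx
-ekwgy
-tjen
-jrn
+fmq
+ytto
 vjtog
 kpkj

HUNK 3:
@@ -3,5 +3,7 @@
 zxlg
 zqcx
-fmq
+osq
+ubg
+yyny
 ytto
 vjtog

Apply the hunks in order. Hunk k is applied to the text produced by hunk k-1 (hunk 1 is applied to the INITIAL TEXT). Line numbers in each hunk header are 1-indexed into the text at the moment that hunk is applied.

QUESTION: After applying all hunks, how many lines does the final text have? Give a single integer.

Hunk 1: at line 5 remove [wewd] add [tjen] -> 9 lines: gsmh fsy zxlg zqcx ekwgy tjen jrn vjtog kpkj
Hunk 2: at line 3 remove [ekwgy,tjen,jrn] add [fmq,ytto] -> 8 lines: gsmh fsy zxlg zqcx fmq ytto vjtog kpkj
Hunk 3: at line 3 remove [fmq] add [osq,ubg,yyny] -> 10 lines: gsmh fsy zxlg zqcx osq ubg yyny ytto vjtog kpkj
Final line count: 10

Answer: 10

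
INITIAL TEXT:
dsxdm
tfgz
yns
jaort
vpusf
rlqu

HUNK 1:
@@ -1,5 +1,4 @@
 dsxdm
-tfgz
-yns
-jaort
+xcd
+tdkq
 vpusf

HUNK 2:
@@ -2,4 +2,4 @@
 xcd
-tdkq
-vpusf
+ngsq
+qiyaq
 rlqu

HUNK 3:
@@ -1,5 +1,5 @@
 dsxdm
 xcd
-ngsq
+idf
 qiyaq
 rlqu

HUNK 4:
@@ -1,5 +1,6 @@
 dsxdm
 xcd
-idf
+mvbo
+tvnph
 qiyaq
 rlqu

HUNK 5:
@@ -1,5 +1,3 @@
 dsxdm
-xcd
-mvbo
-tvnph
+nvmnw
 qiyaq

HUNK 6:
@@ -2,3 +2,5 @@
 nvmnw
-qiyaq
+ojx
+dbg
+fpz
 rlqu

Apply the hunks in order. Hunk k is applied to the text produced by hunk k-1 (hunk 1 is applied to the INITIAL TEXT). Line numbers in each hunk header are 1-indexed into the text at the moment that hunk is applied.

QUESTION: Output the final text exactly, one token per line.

Hunk 1: at line 1 remove [tfgz,yns,jaort] add [xcd,tdkq] -> 5 lines: dsxdm xcd tdkq vpusf rlqu
Hunk 2: at line 2 remove [tdkq,vpusf] add [ngsq,qiyaq] -> 5 lines: dsxdm xcd ngsq qiyaq rlqu
Hunk 3: at line 1 remove [ngsq] add [idf] -> 5 lines: dsxdm xcd idf qiyaq rlqu
Hunk 4: at line 1 remove [idf] add [mvbo,tvnph] -> 6 lines: dsxdm xcd mvbo tvnph qiyaq rlqu
Hunk 5: at line 1 remove [xcd,mvbo,tvnph] add [nvmnw] -> 4 lines: dsxdm nvmnw qiyaq rlqu
Hunk 6: at line 2 remove [qiyaq] add [ojx,dbg,fpz] -> 6 lines: dsxdm nvmnw ojx dbg fpz rlqu

Answer: dsxdm
nvmnw
ojx
dbg
fpz
rlqu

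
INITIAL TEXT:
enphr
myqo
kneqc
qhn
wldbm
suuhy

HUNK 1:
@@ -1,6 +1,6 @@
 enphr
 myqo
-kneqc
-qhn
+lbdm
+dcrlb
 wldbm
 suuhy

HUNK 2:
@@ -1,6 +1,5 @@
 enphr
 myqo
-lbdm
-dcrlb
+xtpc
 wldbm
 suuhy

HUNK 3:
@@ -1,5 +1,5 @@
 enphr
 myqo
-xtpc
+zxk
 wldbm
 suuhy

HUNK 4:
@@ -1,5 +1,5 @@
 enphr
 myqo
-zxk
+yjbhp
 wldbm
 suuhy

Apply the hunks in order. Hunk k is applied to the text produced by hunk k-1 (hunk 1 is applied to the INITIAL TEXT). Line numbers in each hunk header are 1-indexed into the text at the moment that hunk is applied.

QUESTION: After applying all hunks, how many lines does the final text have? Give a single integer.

Answer: 5

Derivation:
Hunk 1: at line 1 remove [kneqc,qhn] add [lbdm,dcrlb] -> 6 lines: enphr myqo lbdm dcrlb wldbm suuhy
Hunk 2: at line 1 remove [lbdm,dcrlb] add [xtpc] -> 5 lines: enphr myqo xtpc wldbm suuhy
Hunk 3: at line 1 remove [xtpc] add [zxk] -> 5 lines: enphr myqo zxk wldbm suuhy
Hunk 4: at line 1 remove [zxk] add [yjbhp] -> 5 lines: enphr myqo yjbhp wldbm suuhy
Final line count: 5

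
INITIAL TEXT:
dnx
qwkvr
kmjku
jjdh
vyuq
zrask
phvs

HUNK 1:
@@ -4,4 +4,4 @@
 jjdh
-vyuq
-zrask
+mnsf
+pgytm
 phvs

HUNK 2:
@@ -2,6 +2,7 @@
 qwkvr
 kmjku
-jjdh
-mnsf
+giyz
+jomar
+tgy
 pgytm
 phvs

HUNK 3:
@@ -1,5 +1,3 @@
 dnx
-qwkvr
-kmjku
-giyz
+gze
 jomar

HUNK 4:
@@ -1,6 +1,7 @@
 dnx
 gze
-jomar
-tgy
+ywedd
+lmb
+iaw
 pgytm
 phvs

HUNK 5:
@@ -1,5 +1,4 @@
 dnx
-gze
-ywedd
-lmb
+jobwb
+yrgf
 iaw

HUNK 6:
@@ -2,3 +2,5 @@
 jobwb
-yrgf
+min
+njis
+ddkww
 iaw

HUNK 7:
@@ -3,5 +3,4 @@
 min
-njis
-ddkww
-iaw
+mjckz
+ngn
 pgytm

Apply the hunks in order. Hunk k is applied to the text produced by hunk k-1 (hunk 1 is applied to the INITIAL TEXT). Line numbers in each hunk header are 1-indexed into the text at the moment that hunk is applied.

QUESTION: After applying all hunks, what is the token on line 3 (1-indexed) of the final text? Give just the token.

Hunk 1: at line 4 remove [vyuq,zrask] add [mnsf,pgytm] -> 7 lines: dnx qwkvr kmjku jjdh mnsf pgytm phvs
Hunk 2: at line 2 remove [jjdh,mnsf] add [giyz,jomar,tgy] -> 8 lines: dnx qwkvr kmjku giyz jomar tgy pgytm phvs
Hunk 3: at line 1 remove [qwkvr,kmjku,giyz] add [gze] -> 6 lines: dnx gze jomar tgy pgytm phvs
Hunk 4: at line 1 remove [jomar,tgy] add [ywedd,lmb,iaw] -> 7 lines: dnx gze ywedd lmb iaw pgytm phvs
Hunk 5: at line 1 remove [gze,ywedd,lmb] add [jobwb,yrgf] -> 6 lines: dnx jobwb yrgf iaw pgytm phvs
Hunk 6: at line 2 remove [yrgf] add [min,njis,ddkww] -> 8 lines: dnx jobwb min njis ddkww iaw pgytm phvs
Hunk 7: at line 3 remove [njis,ddkww,iaw] add [mjckz,ngn] -> 7 lines: dnx jobwb min mjckz ngn pgytm phvs
Final line 3: min

Answer: min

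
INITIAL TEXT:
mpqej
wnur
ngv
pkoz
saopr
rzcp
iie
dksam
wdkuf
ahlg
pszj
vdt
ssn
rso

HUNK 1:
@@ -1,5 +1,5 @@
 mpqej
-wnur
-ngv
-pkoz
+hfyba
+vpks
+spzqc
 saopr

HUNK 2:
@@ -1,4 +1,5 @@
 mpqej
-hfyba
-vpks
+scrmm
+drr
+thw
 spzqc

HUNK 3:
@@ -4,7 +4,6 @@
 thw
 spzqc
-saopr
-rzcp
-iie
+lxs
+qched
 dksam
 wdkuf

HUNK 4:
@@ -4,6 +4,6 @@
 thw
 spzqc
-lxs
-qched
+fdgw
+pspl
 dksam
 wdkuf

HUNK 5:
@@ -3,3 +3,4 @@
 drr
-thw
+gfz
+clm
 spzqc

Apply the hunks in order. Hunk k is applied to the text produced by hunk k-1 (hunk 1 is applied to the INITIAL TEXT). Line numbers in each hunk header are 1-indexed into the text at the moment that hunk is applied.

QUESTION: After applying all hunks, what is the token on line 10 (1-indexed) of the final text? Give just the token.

Answer: wdkuf

Derivation:
Hunk 1: at line 1 remove [wnur,ngv,pkoz] add [hfyba,vpks,spzqc] -> 14 lines: mpqej hfyba vpks spzqc saopr rzcp iie dksam wdkuf ahlg pszj vdt ssn rso
Hunk 2: at line 1 remove [hfyba,vpks] add [scrmm,drr,thw] -> 15 lines: mpqej scrmm drr thw spzqc saopr rzcp iie dksam wdkuf ahlg pszj vdt ssn rso
Hunk 3: at line 4 remove [saopr,rzcp,iie] add [lxs,qched] -> 14 lines: mpqej scrmm drr thw spzqc lxs qched dksam wdkuf ahlg pszj vdt ssn rso
Hunk 4: at line 4 remove [lxs,qched] add [fdgw,pspl] -> 14 lines: mpqej scrmm drr thw spzqc fdgw pspl dksam wdkuf ahlg pszj vdt ssn rso
Hunk 5: at line 3 remove [thw] add [gfz,clm] -> 15 lines: mpqej scrmm drr gfz clm spzqc fdgw pspl dksam wdkuf ahlg pszj vdt ssn rso
Final line 10: wdkuf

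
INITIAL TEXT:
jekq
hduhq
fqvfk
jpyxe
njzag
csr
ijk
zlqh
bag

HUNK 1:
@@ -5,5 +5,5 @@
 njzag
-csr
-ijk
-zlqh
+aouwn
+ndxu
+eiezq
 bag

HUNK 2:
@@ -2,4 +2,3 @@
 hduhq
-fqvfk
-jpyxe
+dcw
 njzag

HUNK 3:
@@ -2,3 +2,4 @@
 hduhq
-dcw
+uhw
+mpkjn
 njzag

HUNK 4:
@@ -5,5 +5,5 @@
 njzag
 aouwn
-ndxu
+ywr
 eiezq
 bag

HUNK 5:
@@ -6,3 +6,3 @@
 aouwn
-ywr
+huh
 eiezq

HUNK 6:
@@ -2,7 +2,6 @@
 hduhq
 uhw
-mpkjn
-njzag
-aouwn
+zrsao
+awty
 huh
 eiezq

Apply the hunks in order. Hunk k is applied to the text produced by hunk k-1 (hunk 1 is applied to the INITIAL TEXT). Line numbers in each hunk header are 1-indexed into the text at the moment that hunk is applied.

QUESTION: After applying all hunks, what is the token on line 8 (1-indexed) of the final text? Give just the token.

Hunk 1: at line 5 remove [csr,ijk,zlqh] add [aouwn,ndxu,eiezq] -> 9 lines: jekq hduhq fqvfk jpyxe njzag aouwn ndxu eiezq bag
Hunk 2: at line 2 remove [fqvfk,jpyxe] add [dcw] -> 8 lines: jekq hduhq dcw njzag aouwn ndxu eiezq bag
Hunk 3: at line 2 remove [dcw] add [uhw,mpkjn] -> 9 lines: jekq hduhq uhw mpkjn njzag aouwn ndxu eiezq bag
Hunk 4: at line 5 remove [ndxu] add [ywr] -> 9 lines: jekq hduhq uhw mpkjn njzag aouwn ywr eiezq bag
Hunk 5: at line 6 remove [ywr] add [huh] -> 9 lines: jekq hduhq uhw mpkjn njzag aouwn huh eiezq bag
Hunk 6: at line 2 remove [mpkjn,njzag,aouwn] add [zrsao,awty] -> 8 lines: jekq hduhq uhw zrsao awty huh eiezq bag
Final line 8: bag

Answer: bag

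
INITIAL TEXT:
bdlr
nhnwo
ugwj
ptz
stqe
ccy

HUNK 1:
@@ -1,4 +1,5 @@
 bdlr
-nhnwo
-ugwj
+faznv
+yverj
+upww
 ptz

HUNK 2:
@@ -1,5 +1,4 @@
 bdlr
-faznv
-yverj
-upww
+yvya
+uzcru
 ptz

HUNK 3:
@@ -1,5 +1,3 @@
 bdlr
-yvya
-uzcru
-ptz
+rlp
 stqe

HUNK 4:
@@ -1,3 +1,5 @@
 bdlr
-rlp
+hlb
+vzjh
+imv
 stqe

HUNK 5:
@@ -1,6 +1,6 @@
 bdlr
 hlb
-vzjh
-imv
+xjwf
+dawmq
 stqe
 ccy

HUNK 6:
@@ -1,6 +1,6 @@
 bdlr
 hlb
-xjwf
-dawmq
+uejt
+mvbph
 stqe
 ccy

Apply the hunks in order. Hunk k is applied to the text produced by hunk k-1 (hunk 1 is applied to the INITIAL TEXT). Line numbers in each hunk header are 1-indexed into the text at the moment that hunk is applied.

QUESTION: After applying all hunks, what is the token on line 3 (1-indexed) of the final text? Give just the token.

Hunk 1: at line 1 remove [nhnwo,ugwj] add [faznv,yverj,upww] -> 7 lines: bdlr faznv yverj upww ptz stqe ccy
Hunk 2: at line 1 remove [faznv,yverj,upww] add [yvya,uzcru] -> 6 lines: bdlr yvya uzcru ptz stqe ccy
Hunk 3: at line 1 remove [yvya,uzcru,ptz] add [rlp] -> 4 lines: bdlr rlp stqe ccy
Hunk 4: at line 1 remove [rlp] add [hlb,vzjh,imv] -> 6 lines: bdlr hlb vzjh imv stqe ccy
Hunk 5: at line 1 remove [vzjh,imv] add [xjwf,dawmq] -> 6 lines: bdlr hlb xjwf dawmq stqe ccy
Hunk 6: at line 1 remove [xjwf,dawmq] add [uejt,mvbph] -> 6 lines: bdlr hlb uejt mvbph stqe ccy
Final line 3: uejt

Answer: uejt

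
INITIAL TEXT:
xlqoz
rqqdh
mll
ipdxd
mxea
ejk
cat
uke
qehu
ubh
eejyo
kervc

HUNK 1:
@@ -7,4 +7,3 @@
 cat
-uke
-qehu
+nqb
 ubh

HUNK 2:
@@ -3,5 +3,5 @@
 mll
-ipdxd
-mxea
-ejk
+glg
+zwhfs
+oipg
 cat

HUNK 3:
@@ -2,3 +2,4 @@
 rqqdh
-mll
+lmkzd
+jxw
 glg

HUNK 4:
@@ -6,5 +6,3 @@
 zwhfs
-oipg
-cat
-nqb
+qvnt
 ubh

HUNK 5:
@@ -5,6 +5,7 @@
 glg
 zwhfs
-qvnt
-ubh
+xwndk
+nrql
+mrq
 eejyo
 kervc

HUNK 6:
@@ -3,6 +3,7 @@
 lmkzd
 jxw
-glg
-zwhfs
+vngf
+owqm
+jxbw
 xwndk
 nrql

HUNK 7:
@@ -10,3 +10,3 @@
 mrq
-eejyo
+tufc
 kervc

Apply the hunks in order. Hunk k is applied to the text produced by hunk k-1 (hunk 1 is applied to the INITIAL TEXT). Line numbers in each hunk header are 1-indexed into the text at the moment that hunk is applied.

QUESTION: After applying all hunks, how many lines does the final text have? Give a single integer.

Hunk 1: at line 7 remove [uke,qehu] add [nqb] -> 11 lines: xlqoz rqqdh mll ipdxd mxea ejk cat nqb ubh eejyo kervc
Hunk 2: at line 3 remove [ipdxd,mxea,ejk] add [glg,zwhfs,oipg] -> 11 lines: xlqoz rqqdh mll glg zwhfs oipg cat nqb ubh eejyo kervc
Hunk 3: at line 2 remove [mll] add [lmkzd,jxw] -> 12 lines: xlqoz rqqdh lmkzd jxw glg zwhfs oipg cat nqb ubh eejyo kervc
Hunk 4: at line 6 remove [oipg,cat,nqb] add [qvnt] -> 10 lines: xlqoz rqqdh lmkzd jxw glg zwhfs qvnt ubh eejyo kervc
Hunk 5: at line 5 remove [qvnt,ubh] add [xwndk,nrql,mrq] -> 11 lines: xlqoz rqqdh lmkzd jxw glg zwhfs xwndk nrql mrq eejyo kervc
Hunk 6: at line 3 remove [glg,zwhfs] add [vngf,owqm,jxbw] -> 12 lines: xlqoz rqqdh lmkzd jxw vngf owqm jxbw xwndk nrql mrq eejyo kervc
Hunk 7: at line 10 remove [eejyo] add [tufc] -> 12 lines: xlqoz rqqdh lmkzd jxw vngf owqm jxbw xwndk nrql mrq tufc kervc
Final line count: 12

Answer: 12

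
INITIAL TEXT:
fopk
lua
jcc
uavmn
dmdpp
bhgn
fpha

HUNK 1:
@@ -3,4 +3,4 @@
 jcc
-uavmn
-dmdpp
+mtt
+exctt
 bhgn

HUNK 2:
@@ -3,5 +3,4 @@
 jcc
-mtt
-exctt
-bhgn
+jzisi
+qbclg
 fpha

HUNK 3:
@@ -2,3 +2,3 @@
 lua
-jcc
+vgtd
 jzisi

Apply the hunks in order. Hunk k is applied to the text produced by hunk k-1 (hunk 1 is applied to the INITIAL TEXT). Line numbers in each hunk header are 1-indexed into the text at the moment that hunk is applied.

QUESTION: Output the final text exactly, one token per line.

Hunk 1: at line 3 remove [uavmn,dmdpp] add [mtt,exctt] -> 7 lines: fopk lua jcc mtt exctt bhgn fpha
Hunk 2: at line 3 remove [mtt,exctt,bhgn] add [jzisi,qbclg] -> 6 lines: fopk lua jcc jzisi qbclg fpha
Hunk 3: at line 2 remove [jcc] add [vgtd] -> 6 lines: fopk lua vgtd jzisi qbclg fpha

Answer: fopk
lua
vgtd
jzisi
qbclg
fpha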